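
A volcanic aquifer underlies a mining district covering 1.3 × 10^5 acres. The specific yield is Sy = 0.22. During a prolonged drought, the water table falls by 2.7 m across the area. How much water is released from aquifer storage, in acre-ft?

ΔV ≈ 2.53 × 10^5 acre-ft

A = 1.3 × 10^5 acres = 5.261 × 10^8 m²
ΔV = Sy × A × Δh = 0.22 × 5.261 × 10^8 m² × 2.7 m = 3.125 × 10^8 m³
ΔV = 3.125 × 10^8 m³ = 2.533 × 10^5 acre-ft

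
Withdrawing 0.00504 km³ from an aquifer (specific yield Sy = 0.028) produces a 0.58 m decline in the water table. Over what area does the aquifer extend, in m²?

A ≈ 3.1 × 10^8 m²

ΔV = 0.00504 km³ = 5.04 × 10^6 m³
A = ΔV / (Sy × Δh) = 5.04 × 10^6 / (0.028 × 0.58) = 3.103 × 10^8 m²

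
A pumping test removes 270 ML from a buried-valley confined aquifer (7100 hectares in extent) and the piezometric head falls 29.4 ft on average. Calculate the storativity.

S ≈ 4.2 × 10^-4

A = 7100 hectares = 7.1 × 10^7 m²
Δh = 29.4 ft = 8.961 m
ΔV = 270 ML = 2.7 × 10^5 m³
S = ΔV / (A × Δh) = 2.7 × 10^5 m³ / (7.1 × 10^7 m² × 8.961 m) = 4.244 × 10^-4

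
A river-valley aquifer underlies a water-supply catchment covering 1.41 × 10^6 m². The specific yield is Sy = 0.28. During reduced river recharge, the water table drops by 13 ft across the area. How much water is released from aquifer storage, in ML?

ΔV ≈ 1560 ML

Δh = 13 ft = 3.962 m
ΔV = Sy × A × Δh = 0.28 × 1.41 × 10^6 m² × 3.962 m = 1.564 × 10^6 m³
ΔV = 1.564 × 10^6 m³ = 1564 ML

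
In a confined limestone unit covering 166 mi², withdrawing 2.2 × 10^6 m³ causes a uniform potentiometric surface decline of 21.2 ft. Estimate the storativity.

S ≈ 7.9 × 10^-4

A = 166 mi² = 4.299 × 10^8 m²
Δh = 21.2 ft = 6.462 m
S = ΔV / (A × Δh) = 2.2 × 10^6 m³ / (4.299 × 10^8 m² × 6.462 m) = 7.919 × 10^-4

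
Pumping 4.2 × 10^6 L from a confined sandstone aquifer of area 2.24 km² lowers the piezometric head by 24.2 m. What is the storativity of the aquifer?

A = 2.24 km² = 2.24 × 10^6 m²
ΔV = 4.2 × 10^6 L = 4200 m³
S = ΔV / (A × Δh) = 4200 m³ / (2.24 × 10^6 m² × 24.2 m) = 7.748 × 10^-5

S ≈ 7.7 × 10^-5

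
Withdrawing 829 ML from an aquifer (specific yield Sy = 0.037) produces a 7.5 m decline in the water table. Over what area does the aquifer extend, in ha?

A ≈ 299 ha

ΔV = 829 ML = 8.29 × 10^5 m³
A = ΔV / (Sy × Δh) = 8.29 × 10^5 / (0.037 × 7.5) = 2.987 × 10^6 m²
A = 2.987 × 10^6 m² = 298.7 ha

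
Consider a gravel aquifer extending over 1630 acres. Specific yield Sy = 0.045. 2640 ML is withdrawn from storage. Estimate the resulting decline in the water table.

Δh ≈ 8.89 m

A = 1630 acres = 6.596 × 10^6 m²
ΔV = 2640 ML = 2.64 × 10^6 m³
Δh = ΔV / (Sy × A) = 2.64 × 10^6 m³ / (0.045 × 6.596 × 10^6 m²) = 8.894 m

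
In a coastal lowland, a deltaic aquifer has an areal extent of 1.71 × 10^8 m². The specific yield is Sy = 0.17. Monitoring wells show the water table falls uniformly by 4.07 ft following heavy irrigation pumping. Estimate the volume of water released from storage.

ΔV ≈ 3.61 × 10^7 m³

Δh = 4.07 ft = 1.241 m
ΔV = Sy × A × Δh = 0.17 × 1.71 × 10^8 m² × 1.241 m = 3.606 × 10^7 m³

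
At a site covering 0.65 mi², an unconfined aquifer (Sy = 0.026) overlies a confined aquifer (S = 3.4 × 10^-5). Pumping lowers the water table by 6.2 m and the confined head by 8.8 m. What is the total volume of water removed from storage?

A = 0.65 mi² = 1.683 × 10^6 m²
Unconfined: ΔV_u = Sy × A × Δh_u = 0.026 × 1.683 × 10^6 × 6.2 = 2.714 × 10^5 m³
Confined: ΔV_c = S × A × Δh_c = 3.4 × 10^-5 × 1.683 × 10^6 × 8.8 = 503.7 m³
Total ΔV = 2.714 × 10^5 + 503.7 = 2.719 × 10^5 m³

ΔV ≈ 2.72 × 10^5 m³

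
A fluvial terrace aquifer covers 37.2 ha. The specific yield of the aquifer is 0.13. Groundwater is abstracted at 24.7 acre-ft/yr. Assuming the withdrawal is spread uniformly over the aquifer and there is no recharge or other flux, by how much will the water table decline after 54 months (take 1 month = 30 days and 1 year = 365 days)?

Δh ≈ 2.8 m

A = 37.2 ha = 3.72 × 10^5 m²
Q = 24.7 acre-ft/yr = 83.47 m³/d
t = 54 months = 1620 d
ΔV = Q × t = 83.47 m³/d × 1620 d = 1.352 × 10^5 m³
Δh = ΔV / (Sy × A) = 1.352 × 10^5 / (0.13 × 3.72 × 10^5) = 2.796 m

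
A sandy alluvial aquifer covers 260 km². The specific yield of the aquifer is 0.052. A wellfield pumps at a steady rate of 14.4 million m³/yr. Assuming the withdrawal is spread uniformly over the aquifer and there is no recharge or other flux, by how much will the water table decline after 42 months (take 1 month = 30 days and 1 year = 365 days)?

A = 260 km² = 2.6 × 10^8 m²
Q = 14.4 million m³/yr = 39450 m³/d
t = 42 months = 1260 d
ΔV = Q × t = 39450 m³/d × 1260 d = 4.971 × 10^7 m³
Δh = ΔV / (Sy × A) = 4.971 × 10^7 / (0.052 × 2.6 × 10^8) = 3.677 m

Δh ≈ 3.68 m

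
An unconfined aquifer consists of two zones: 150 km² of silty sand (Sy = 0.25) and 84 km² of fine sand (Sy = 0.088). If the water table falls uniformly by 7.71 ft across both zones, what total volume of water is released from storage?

A₁ = 150 km² = 1.5 × 10^8 m²; A₂ = 84 km² = 8.4 × 10^7 m²
Δh = 7.71 ft = 2.35 m
ΔV₁ = 0.25 × 1.5 × 10^8 × 2.35 = 8.813 × 10^7 m³
ΔV₂ = 0.088 × 8.4 × 10^7 × 2.35 = 1.737 × 10^7 m³
ΔV = ΔV₁ + ΔV₂ = 1.055 × 10^8 m³

ΔV ≈ 1.05 × 10^8 m³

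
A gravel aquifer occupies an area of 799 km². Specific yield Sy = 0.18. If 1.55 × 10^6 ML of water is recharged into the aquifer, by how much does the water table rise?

Δh ≈ 10.8 m

A = 799 km² = 7.99 × 10^8 m²
ΔV = 1.55 × 10^6 ML = 1.55 × 10^9 m³
Δh = ΔV / (Sy × A) = 1.55 × 10^9 m³ / (0.18 × 7.99 × 10^8 m²) = 10.78 m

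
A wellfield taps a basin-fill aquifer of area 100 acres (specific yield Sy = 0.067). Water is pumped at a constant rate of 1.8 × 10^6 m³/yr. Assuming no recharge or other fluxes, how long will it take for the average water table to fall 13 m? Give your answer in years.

t ≈ 0.196 years

A = 100 acres = 4.047 × 10^5 m²
ΔV = Sy × A × Δh = 0.067 × 4.047 × 10^5 × 13 = 3.525 × 10^5 m³
Q = 1.8 × 10^6 m³/yr = 4932 m³/d
t = ΔV / Q = 3.525 × 10^5 m³ / 4932 m³/d = 71.48 d
t = 71.48 d ≈ 0.1958 years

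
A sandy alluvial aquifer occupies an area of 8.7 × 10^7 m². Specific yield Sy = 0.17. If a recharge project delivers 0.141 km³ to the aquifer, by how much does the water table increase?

Δh ≈ 9.53 m

ΔV = 0.141 km³ = 1.41 × 10^8 m³
Δh = ΔV / (Sy × A) = 1.41 × 10^8 m³ / (0.17 × 8.7 × 10^7 m²) = 9.533 m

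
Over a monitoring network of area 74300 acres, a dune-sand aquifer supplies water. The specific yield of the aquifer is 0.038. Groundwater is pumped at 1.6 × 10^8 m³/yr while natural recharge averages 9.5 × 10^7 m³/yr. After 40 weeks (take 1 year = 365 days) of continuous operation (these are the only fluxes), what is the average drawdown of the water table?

Δh ≈ 4.36 m

A = 74300 acres = 3.007 × 10^8 m²
Net abstraction = 1.6 × 10^8 − 9.5 × 10^7 = 6.5 × 10^7 m³/yr
Q_net = 6.5 × 10^7 m³/yr = 1.781 × 10^5 m³/d
t = 40 weeks = 280 d
ΔV = Q × t = 1.781 × 10^5 m³/d × 280 d = 4.986 × 10^7 m³
Δh = ΔV / (Sy × A) = 4.986 × 10^7 / (0.038 × 3.007 × 10^8) = 4.364 m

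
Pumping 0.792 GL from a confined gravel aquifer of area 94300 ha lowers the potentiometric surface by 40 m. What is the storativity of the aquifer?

S ≈ 2.1 × 10^-5

A = 94300 ha = 9.43 × 10^8 m²
ΔV = 0.792 GL = 7.92 × 10^5 m³
S = ΔV / (A × Δh) = 7.92 × 10^5 m³ / (9.43 × 10^8 m² × 40 m) = 2.1 × 10^-5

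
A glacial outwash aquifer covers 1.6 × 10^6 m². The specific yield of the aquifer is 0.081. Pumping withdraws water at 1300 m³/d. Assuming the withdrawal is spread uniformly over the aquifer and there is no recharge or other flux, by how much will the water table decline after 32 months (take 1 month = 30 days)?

Δh ≈ 9.63 m

t = 32 months = 960 d
ΔV = Q × t = 1300 m³/d × 960 d = 1.248 × 10^6 m³
Δh = ΔV / (Sy × A) = 1.248 × 10^6 / (0.081 × 1.6 × 10^6) = 9.63 m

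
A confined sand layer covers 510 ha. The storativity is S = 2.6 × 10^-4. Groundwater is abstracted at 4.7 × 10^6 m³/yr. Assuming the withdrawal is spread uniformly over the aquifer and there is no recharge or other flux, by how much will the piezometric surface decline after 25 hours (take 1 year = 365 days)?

Δh ≈ 10.1 m

A = 510 ha = 5.1 × 10^6 m²
Q = 4.7 × 10^6 m³/yr = 12880 m³/d
t = 25 hours = 1.042 d
ΔV = Q × t = 12880 m³/d × 1.042 d = 13410 m³
Δh = ΔV / (S × A) = 13410 / (2.6 × 10^-4 × 5.1 × 10^6) = 10.12 m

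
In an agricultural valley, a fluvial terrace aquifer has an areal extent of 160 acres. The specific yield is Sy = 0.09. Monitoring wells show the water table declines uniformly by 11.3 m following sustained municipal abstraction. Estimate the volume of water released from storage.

A = 160 acres = 6.475 × 10^5 m²
ΔV = Sy × A × Δh = 0.09 × 6.475 × 10^5 m² × 11.3 m = 6.585 × 10^5 m³

ΔV ≈ 6.59 × 10^5 m³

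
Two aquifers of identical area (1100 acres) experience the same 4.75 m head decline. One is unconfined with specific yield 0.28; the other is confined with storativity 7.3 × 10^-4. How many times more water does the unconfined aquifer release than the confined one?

ΔV_u / ΔV_c ≈ 384

A = 1100 acres = 4.452 × 10^6 m²
Unconfined: ΔV_u = Sy × A × Δh = 0.28 × 4.452 × 10^6 × 4.75 = 5.921 × 10^6 m³
Confined: ΔV_c = S × A × Δh = 7.3 × 10^-4 × 4.452 × 10^6 × 4.75 = 15440 m³
Ratio = ΔV_u / ΔV_c = Sy / S = 0.28 / 7.3 × 10^-4 = 383.6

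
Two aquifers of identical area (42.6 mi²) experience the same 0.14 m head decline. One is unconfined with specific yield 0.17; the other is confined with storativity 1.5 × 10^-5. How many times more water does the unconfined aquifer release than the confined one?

A = 42.6 mi² = 1.103 × 10^8 m²
Unconfined: ΔV_u = Sy × A × Δh = 0.17 × 1.103 × 10^8 × 0.14 = 2.626 × 10^6 m³
Confined: ΔV_c = S × A × Δh = 1.5 × 10^-5 × 1.103 × 10^8 × 0.14 = 231.7 m³
Ratio = ΔV_u / ΔV_c = Sy / S = 0.17 / 1.5 × 10^-5 = 11330

ΔV_u / ΔV_c ≈ 11300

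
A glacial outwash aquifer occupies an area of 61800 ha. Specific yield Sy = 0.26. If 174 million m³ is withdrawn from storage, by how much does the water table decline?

A = 61800 ha = 6.18 × 10^8 m²
ΔV = 174 million m³ = 1.74 × 10^8 m³
Δh = ΔV / (Sy × A) = 1.74 × 10^8 m³ / (0.26 × 6.18 × 10^8 m²) = 1.083 m

Δh ≈ 1.08 m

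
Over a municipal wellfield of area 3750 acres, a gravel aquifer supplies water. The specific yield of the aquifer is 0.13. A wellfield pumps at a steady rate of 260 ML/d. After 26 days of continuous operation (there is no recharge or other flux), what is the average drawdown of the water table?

A = 3750 acres = 1.518 × 10^7 m²
Q = 260 ML/d = 2.6 × 10^5 m³/d
ΔV = Q × t = 2.6 × 10^5 m³/d × 26 d = 6.76 × 10^6 m³
Δh = ΔV / (Sy × A) = 6.76 × 10^6 / (0.13 × 1.518 × 10^7) = 3.427 m

Δh ≈ 3.43 m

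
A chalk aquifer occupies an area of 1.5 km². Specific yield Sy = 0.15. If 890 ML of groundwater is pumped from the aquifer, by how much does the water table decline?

Δh ≈ 3.96 m

A = 1.5 km² = 1.5 × 10^6 m²
ΔV = 890 ML = 8.9 × 10^5 m³
Δh = ΔV / (Sy × A) = 8.9 × 10^5 m³ / (0.15 × 1.5 × 10^6 m²) = 3.956 m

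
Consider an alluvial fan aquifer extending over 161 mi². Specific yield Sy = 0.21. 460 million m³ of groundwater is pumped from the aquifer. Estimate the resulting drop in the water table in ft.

Δh ≈ 17.2 ft

A = 161 mi² = 4.17 × 10^8 m²
ΔV = 460 million m³ = 4.6 × 10^8 m³
Δh = ΔV / (Sy × A) = 4.6 × 10^8 m³ / (0.21 × 4.17 × 10^8 m²) = 5.253 m
Δh = 5.253 m = 17.23 ft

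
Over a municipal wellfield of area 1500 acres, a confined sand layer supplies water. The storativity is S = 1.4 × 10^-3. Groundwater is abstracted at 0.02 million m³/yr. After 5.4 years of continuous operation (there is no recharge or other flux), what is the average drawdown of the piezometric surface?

A = 1500 acres = 6.07 × 10^6 m²
Q = 0.02 million m³/yr = 54.79 m³/d
t = 5.4 years = 1971 d
ΔV = Q × t = 54.79 m³/d × 1971 d = 1.08 × 10^5 m³
Δh = ΔV / (S × A) = 1.08 × 10^5 / (0.0014 × 6.07 × 10^6) = 12.71 m

Δh ≈ 12.7 m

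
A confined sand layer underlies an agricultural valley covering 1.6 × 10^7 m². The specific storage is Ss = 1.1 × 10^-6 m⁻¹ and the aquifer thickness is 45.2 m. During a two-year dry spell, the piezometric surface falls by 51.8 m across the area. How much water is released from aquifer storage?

ΔV ≈ 41200 m³

S = Ss × b = 1.1 × 10^-6 m⁻¹ × 45.2 m = 4.972 × 10^-5
ΔV = S × A × Δh = 4.972 × 10^-5 × 1.6 × 10^7 m² × 51.8 m = 41210 m³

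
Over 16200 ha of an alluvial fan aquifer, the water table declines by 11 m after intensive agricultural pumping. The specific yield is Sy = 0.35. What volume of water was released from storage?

A = 16200 ha = 1.62 × 10^8 m²
ΔV = Sy × A × Δh = 0.35 × 1.62 × 10^8 m² × 11 m = 6.237 × 10^8 m³

ΔV ≈ 6.24 × 10^8 m³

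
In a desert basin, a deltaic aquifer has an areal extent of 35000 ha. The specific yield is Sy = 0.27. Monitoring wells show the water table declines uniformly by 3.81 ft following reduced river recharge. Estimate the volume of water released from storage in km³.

ΔV ≈ 0.11 km³

A = 35000 ha = 3.5 × 10^8 m²
Δh = 3.81 ft = 1.161 m
ΔV = Sy × A × Δh = 0.27 × 3.5 × 10^8 m² × 1.161 m = 1.097 × 10^8 m³
ΔV = 1.097 × 10^8 m³ = 0.1097 km³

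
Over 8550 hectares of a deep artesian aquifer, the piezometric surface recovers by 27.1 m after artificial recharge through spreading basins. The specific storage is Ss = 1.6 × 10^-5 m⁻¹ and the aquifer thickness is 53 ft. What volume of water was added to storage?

b = 53 ft = 16.15 m
S = Ss × b = 1.6 × 10^-5 m⁻¹ × 16.15 m = 2.585 × 10^-4
A = 8550 hectares = 8.55 × 10^7 m²
ΔV = S × A × Δh = 2.585 × 10^-4 × 8.55 × 10^7 m² × 27.1 m = 5.989 × 10^5 m³

ΔV ≈ 5.99 × 10^5 m³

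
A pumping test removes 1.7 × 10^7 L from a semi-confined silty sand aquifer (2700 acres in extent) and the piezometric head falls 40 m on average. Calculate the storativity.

S ≈ 3.9 × 10^-5

A = 2700 acres = 1.093 × 10^7 m²
ΔV = 1.7 × 10^7 L = 17000 m³
S = ΔV / (A × Δh) = 17000 m³ / (1.093 × 10^7 m² × 40 m) = 3.89 × 10^-5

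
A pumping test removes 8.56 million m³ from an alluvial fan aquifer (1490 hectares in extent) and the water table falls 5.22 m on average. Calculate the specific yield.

A = 1490 hectares = 1.49 × 10^7 m²
ΔV = 8.56 million m³ = 8.56 × 10^6 m³
Sy = ΔV / (A × Δh) = 8.56 × 10^6 m³ / (1.49 × 10^7 m² × 5.22 m) = 0.1101

Sy ≈ 0.11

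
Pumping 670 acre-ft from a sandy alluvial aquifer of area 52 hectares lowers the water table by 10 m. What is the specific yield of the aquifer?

A = 52 hectares = 5.2 × 10^5 m²
ΔV = 670 acre-ft = 8.264 × 10^5 m³
Sy = ΔV / (A × Δh) = 8.264 × 10^5 m³ / (5.2 × 10^5 m² × 10 m) = 0.1589

Sy ≈ 0.16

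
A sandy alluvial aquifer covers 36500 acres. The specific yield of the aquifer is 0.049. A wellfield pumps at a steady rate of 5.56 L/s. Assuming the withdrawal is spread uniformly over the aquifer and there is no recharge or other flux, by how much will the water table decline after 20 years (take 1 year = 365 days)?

A = 36500 acres = 1.477 × 10^8 m²
Q = 5.56 L/s = 480.4 m³/d
t = 20 years = 7300 d
ΔV = Q × t = 480.4 m³/d × 7300 d = 3.507 × 10^6 m³
Δh = ΔV / (Sy × A) = 3.507 × 10^6 / (0.049 × 1.477 × 10^8) = 0.4845 m

Δh ≈ 0.485 m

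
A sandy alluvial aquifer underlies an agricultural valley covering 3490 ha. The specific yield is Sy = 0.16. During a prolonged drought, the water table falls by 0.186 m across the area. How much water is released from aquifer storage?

ΔV ≈ 1.04 × 10^6 m³

A = 3490 ha = 3.49 × 10^7 m²
ΔV = Sy × A × Δh = 0.16 × 3.49 × 10^7 m² × 0.186 m = 1.039 × 10^6 m³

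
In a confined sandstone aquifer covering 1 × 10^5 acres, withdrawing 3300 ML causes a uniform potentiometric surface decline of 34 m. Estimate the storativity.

S ≈ 2.4 × 10^-4

A = 1 × 10^5 acres = 4.047 × 10^8 m²
ΔV = 3300 ML = 3.3 × 10^6 m³
S = ΔV / (A × Δh) = 3.3 × 10^6 m³ / (4.047 × 10^8 m² × 34 m) = 2.398 × 10^-4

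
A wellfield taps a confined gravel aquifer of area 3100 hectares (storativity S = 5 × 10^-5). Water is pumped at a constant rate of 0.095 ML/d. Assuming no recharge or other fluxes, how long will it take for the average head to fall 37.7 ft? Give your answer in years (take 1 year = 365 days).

A = 3100 hectares = 3.1 × 10^7 m²
Δh = 37.7 ft = 11.49 m
ΔV = S × A × Δh = 5 × 10^-5 × 3.1 × 10^7 × 11.49 = 17810 m³
Q = 0.095 ML/d = 95 m³/d
t = ΔV / Q = 17810 m³ / 95 m³/d = 187.5 d
t = 187.5 d ≈ 0.5137 years

t ≈ 0.514 years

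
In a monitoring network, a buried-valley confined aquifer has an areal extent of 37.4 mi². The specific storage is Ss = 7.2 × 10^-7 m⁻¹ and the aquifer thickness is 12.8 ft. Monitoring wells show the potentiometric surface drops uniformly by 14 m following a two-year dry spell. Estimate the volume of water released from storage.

b = 12.8 ft = 3.901 m
S = Ss × b = 7.2 × 10^-7 m⁻¹ × 3.901 m = 2.809 × 10^-6
A = 37.4 mi² = 9.687 × 10^7 m²
ΔV = S × A × Δh = 2.809 × 10^-6 × 9.687 × 10^7 m² × 14 m = 3809 m³

ΔV ≈ 3810 m³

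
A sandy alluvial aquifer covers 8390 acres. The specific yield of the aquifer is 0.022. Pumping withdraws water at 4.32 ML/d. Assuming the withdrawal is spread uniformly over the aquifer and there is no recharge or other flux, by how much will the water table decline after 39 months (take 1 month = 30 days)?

Δh ≈ 6.77 m

A = 8390 acres = 3.395 × 10^7 m²
Q = 4.32 ML/d = 4320 m³/d
t = 39 months = 1170 d
ΔV = Q × t = 4320 m³/d × 1170 d = 5.054 × 10^6 m³
Δh = ΔV / (Sy × A) = 5.054 × 10^6 / (0.022 × 3.395 × 10^7) = 6.767 m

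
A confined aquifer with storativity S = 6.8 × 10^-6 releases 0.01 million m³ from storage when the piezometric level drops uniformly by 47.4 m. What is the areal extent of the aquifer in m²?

A ≈ 3.1 × 10^7 m²

ΔV = 0.01 million m³ = 10000 m³
A = ΔV / (S × Δh) = 10000 / (6.8 × 10^-6 × 47.4) = 3.103 × 10^7 m²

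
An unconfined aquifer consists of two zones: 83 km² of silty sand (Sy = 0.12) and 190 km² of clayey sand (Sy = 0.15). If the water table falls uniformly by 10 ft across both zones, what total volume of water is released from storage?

A₁ = 83 km² = 8.3 × 10^7 m²; A₂ = 190 km² = 1.9 × 10^8 m²
Δh = 10 ft = 3.048 m
ΔV₁ = 0.12 × 8.3 × 10^7 × 3.048 = 3.036 × 10^7 m³
ΔV₂ = 0.15 × 1.9 × 10^8 × 3.048 = 8.687 × 10^7 m³
ΔV = ΔV₁ + ΔV₂ = 1.172 × 10^8 m³

ΔV ≈ 1.17 × 10^8 m³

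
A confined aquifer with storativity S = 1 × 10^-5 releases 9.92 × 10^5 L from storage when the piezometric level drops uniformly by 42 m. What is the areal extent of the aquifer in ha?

ΔV = 9.92 × 10^5 L = 992 m³
A = ΔV / (S × Δh) = 992 / (1 × 10^-5 × 42) = 2.362 × 10^6 m²
A = 2.362 × 10^6 m² = 236.2 ha

A ≈ 236 ha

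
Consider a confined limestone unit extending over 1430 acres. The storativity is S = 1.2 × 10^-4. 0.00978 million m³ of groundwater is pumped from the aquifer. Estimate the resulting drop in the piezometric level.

A = 1430 acres = 5.787 × 10^6 m²
ΔV = 0.00978 million m³ = 9780 m³
Δh = ΔV / (S × A) = 9780 m³ / (1.2 × 10^-4 × 5.787 × 10^6 m²) = 14.08 m

Δh ≈ 14.1 m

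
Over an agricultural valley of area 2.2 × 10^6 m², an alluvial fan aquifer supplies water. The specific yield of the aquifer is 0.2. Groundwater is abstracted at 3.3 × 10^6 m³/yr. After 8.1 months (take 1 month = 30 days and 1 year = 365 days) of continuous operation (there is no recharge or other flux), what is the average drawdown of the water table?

Q = 3.3 × 10^6 m³/yr = 9041 m³/d
t = 8.1 months = 243 d
ΔV = Q × t = 9041 m³/d × 243 d = 2.197 × 10^6 m³
Δh = ΔV / (Sy × A) = 2.197 × 10^6 / (0.2 × 2.2 × 10^6) = 4.993 m

Δh ≈ 4.99 m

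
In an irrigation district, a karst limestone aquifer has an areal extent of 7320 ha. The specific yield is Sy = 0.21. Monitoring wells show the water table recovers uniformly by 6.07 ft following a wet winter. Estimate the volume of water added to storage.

A = 7320 ha = 7.32 × 10^7 m²
Δh = 6.07 ft = 1.85 m
ΔV = Sy × A × Δh = 0.21 × 7.32 × 10^7 m² × 1.85 m = 2.844 × 10^7 m³

ΔV ≈ 2.84 × 10^7 m³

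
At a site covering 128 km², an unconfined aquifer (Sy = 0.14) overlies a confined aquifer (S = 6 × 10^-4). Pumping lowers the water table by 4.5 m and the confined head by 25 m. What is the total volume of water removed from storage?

ΔV ≈ 8.26 × 10^7 m³

A = 128 km² = 1.28 × 10^8 m²
Unconfined: ΔV_u = Sy × A × Δh_u = 0.14 × 1.28 × 10^8 × 4.5 = 8.064 × 10^7 m³
Confined: ΔV_c = S × A × Δh_c = 6 × 10^-4 × 1.28 × 10^8 × 25 = 1.92 × 10^6 m³
Total ΔV = 8.064 × 10^7 + 1.92 × 10^6 = 8.256 × 10^7 m³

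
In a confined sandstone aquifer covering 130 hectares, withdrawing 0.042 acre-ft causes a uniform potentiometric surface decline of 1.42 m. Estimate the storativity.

S ≈ 2.8 × 10^-5

A = 130 hectares = 1.3 × 10^6 m²
ΔV = 0.042 acre-ft = 51.81 m³
S = ΔV / (A × Δh) = 51.81 m³ / (1.3 × 10^6 m² × 1.42 m) = 2.806 × 10^-5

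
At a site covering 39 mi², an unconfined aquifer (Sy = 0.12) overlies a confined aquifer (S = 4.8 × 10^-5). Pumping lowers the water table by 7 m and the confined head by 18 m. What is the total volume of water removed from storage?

ΔV ≈ 8.49 × 10^7 m³

A = 39 mi² = 1.01 × 10^8 m²
Unconfined: ΔV_u = Sy × A × Δh_u = 0.12 × 1.01 × 10^8 × 7 = 8.485 × 10^7 m³
Confined: ΔV_c = S × A × Δh_c = 4.8 × 10^-5 × 1.01 × 10^8 × 18 = 87270 m³
Total ΔV = 8.485 × 10^7 + 87270 = 8.494 × 10^7 m³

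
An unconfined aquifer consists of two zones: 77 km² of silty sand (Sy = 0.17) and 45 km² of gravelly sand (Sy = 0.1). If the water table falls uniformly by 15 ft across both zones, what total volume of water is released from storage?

A₁ = 77 km² = 7.7 × 10^7 m²; A₂ = 45 km² = 4.5 × 10^7 m²
Δh = 15 ft = 4.572 m
ΔV₁ = 0.17 × 7.7 × 10^7 × 4.572 = 5.985 × 10^7 m³
ΔV₂ = 0.1 × 4.5 × 10^7 × 4.572 = 2.057 × 10^7 m³
ΔV = ΔV₁ + ΔV₂ = 8.042 × 10^7 m³

ΔV ≈ 8.04 × 10^7 m³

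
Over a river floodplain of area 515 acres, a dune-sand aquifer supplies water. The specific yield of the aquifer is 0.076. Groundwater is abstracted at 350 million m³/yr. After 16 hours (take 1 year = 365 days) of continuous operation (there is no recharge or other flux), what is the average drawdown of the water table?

Δh ≈ 4.04 m

A = 515 acres = 2.084 × 10^6 m²
Q = 350 million m³/yr = 9.589 × 10^5 m³/d
t = 16 hours = 0.6667 d
ΔV = Q × t = 9.589 × 10^5 m³/d × 0.6667 d = 6.393 × 10^5 m³
Δh = ΔV / (Sy × A) = 6.393 × 10^5 / (0.076 × 2.084 × 10^6) = 4.036 m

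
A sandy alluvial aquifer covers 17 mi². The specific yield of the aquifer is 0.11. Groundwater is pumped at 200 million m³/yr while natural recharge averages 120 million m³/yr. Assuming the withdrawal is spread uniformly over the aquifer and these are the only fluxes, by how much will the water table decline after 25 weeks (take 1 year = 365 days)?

Δh ≈ 7.92 m

A = 17 mi² = 4.403 × 10^7 m²
Net abstraction = 200 − 120 = 80 million m³/yr
Q_net = 80 million m³/yr = 2.192 × 10^5 m³/d
t = 25 weeks = 175 d
ΔV = Q × t = 2.192 × 10^5 m³/d × 175 d = 3.836 × 10^7 m³
Δh = ΔV / (Sy × A) = 3.836 × 10^7 / (0.11 × 4.403 × 10^7) = 7.919 m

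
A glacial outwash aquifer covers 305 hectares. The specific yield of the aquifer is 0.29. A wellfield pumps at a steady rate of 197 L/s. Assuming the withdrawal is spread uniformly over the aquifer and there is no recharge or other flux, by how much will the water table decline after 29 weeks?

A = 305 hectares = 3.05 × 10^6 m²
Q = 197 L/s = 17020 m³/d
t = 29 weeks = 203 d
ΔV = Q × t = 17020 m³/d × 203 d = 3.455 × 10^6 m³
Δh = ΔV / (Sy × A) = 3.455 × 10^6 / (0.29 × 3.05 × 10^6) = 3.906 m

Δh ≈ 3.91 m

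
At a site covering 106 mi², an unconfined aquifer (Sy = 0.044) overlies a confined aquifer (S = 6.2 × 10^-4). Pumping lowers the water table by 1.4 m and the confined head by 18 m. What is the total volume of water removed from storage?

ΔV ≈ 2 × 10^7 m³

A = 106 mi² = 2.745 × 10^8 m²
Unconfined: ΔV_u = Sy × A × Δh_u = 0.044 × 2.745 × 10^8 × 1.4 = 1.691 × 10^7 m³
Confined: ΔV_c = S × A × Δh_c = 6.2 × 10^-4 × 2.745 × 10^8 × 18 = 3.064 × 10^6 m³
Total ΔV = 1.691 × 10^7 + 3.064 × 10^6 = 1.998 × 10^7 m³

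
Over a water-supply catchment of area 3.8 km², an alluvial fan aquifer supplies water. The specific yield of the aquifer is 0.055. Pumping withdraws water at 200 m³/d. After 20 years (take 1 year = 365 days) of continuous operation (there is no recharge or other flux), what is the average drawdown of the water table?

A = 3.8 km² = 3.8 × 10^6 m²
t = 20 years = 7300 d
ΔV = Q × t = 200 m³/d × 7300 d = 1.46 × 10^6 m³
Δh = ΔV / (Sy × A) = 1.46 × 10^6 / (0.055 × 3.8 × 10^6) = 6.986 m

Δh ≈ 6.99 m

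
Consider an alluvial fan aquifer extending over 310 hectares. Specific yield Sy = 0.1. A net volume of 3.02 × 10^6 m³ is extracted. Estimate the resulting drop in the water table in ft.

A = 310 hectares = 3.1 × 10^6 m²
Δh = ΔV / (Sy × A) = 3.02 × 10^6 m³ / (0.1 × 3.1 × 10^6 m²) = 9.742 m
Δh = 9.742 m = 31.96 ft

Δh ≈ 32 ft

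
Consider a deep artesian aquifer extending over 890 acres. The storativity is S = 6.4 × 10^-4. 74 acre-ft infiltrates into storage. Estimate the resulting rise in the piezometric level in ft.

A = 890 acres = 3.602 × 10^6 m²
ΔV = 74 acre-ft = 91280 m³
Δh = ΔV / (S × A) = 91280 m³ / (6.4 × 10^-4 × 3.602 × 10^6 m²) = 39.6 m
Δh = 39.6 m = 129.9 ft

Δh ≈ 130 ft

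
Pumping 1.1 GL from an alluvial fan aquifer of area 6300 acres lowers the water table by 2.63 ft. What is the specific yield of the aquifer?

Sy ≈ 0.054

A = 6300 acres = 2.55 × 10^7 m²
Δh = 2.63 ft = 0.8016 m
ΔV = 1.1 GL = 1.1 × 10^6 m³
Sy = ΔV / (A × Δh) = 1.1 × 10^6 m³ / (2.55 × 10^7 m² × 0.8016 m) = 0.05382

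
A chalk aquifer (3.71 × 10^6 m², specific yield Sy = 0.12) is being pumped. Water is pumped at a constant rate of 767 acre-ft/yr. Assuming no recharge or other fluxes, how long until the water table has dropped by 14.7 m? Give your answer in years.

t ≈ 6.92 years

ΔV = Sy × A × Δh = 0.12 × 3.71 × 10^6 × 14.7 = 6.544 × 10^6 m³
Q = 767 acre-ft/yr = 2592 m³/d
t = ΔV / Q = 6.544 × 10^6 m³ / 2592 m³/d = 2525 d
t = 2525 d ≈ 6.917 years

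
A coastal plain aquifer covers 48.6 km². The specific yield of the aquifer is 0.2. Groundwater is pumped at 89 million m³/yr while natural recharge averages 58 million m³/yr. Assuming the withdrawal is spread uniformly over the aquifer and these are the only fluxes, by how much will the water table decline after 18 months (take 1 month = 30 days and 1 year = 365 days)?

A = 48.6 km² = 4.86 × 10^7 m²
Net abstraction = 89 − 58 = 31 million m³/yr
Q_net = 31 million m³/yr = 84930 m³/d
t = 18 months = 540 d
ΔV = Q × t = 84930 m³/d × 540 d = 4.586 × 10^7 m³
Δh = ΔV / (Sy × A) = 4.586 × 10^7 / (0.2 × 4.86 × 10^7) = 4.718 m

Δh ≈ 4.72 m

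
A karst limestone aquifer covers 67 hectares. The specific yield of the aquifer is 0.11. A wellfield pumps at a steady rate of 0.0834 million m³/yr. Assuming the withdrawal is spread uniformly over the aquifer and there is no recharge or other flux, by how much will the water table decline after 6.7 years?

A = 67 hectares = 6.7 × 10^5 m²
Q = 0.0834 million m³/yr = 228.5 m³/d
t = 6.7 years = 2446 d
ΔV = Q × t = 228.5 m³/d × 2446 d = 5.588 × 10^5 m³
Δh = ΔV / (Sy × A) = 5.588 × 10^5 / (0.11 × 6.7 × 10^5) = 7.582 m

Δh ≈ 7.58 m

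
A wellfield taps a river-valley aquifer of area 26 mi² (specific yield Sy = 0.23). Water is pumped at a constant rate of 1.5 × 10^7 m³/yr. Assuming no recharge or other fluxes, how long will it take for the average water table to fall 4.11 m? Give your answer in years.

A = 26 mi² = 6.734 × 10^7 m²
ΔV = Sy × A × Δh = 0.23 × 6.734 × 10^7 × 4.11 = 6.366 × 10^7 m³
Q = 1.5 × 10^7 m³/yr = 41100 m³/d
t = ΔV / Q = 6.366 × 10^7 m³ / 41100 m³/d = 1549 d
t = 1549 d ≈ 4.244 years

t ≈ 4.24 years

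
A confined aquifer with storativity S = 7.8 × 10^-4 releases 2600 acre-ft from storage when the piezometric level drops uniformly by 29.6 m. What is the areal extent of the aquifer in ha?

ΔV = 2600 acre-ft = 3.207 × 10^6 m³
A = ΔV / (S × Δh) = 3.207 × 10^6 / (7.8 × 10^-4 × 29.6) = 1.389 × 10^8 m²
A = 1.389 × 10^8 m² = 13890 ha

A ≈ 13900 ha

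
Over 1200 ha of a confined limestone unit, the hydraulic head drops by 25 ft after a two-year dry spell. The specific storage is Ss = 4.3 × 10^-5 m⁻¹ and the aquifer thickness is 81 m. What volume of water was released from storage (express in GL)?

S = Ss × b = 4.3 × 10^-5 m⁻¹ × 81 m = 3.483 × 10^-3
A = 1200 ha = 1.2 × 10^7 m²
Δh = 25 ft = 7.62 m
ΔV = S × A × Δh = 0.003483 × 1.2 × 10^7 m² × 7.62 m = 3.185 × 10^5 m³
ΔV = 3.185 × 10^5 m³ = 0.3185 GL

ΔV ≈ 0.318 GL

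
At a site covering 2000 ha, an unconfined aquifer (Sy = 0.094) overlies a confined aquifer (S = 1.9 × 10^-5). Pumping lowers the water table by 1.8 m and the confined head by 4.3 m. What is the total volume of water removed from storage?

ΔV ≈ 3.39 × 10^6 m³

A = 2000 ha = 2 × 10^7 m²
Unconfined: ΔV_u = Sy × A × Δh_u = 0.094 × 2 × 10^7 × 1.8 = 3.384 × 10^6 m³
Confined: ΔV_c = S × A × Δh_c = 1.9 × 10^-5 × 2 × 10^7 × 4.3 = 1634 m³
Total ΔV = 3.384 × 10^6 + 1634 = 3.386 × 10^6 m³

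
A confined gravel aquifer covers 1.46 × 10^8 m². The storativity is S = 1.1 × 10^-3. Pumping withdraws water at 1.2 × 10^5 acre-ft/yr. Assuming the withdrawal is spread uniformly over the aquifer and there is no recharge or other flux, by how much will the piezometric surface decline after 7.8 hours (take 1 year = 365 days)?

Q = 1.2 × 10^5 acre-ft/yr = 4.055 × 10^5 m³/d
t = 7.8 hours = 0.325 d
ΔV = Q × t = 4.055 × 10^5 m³/d × 0.325 d = 1.318 × 10^5 m³
Δh = ΔV / (S × A) = 1.318 × 10^5 / (0.0011 × 1.46 × 10^8) = 0.8207 m

Δh ≈ 0.821 m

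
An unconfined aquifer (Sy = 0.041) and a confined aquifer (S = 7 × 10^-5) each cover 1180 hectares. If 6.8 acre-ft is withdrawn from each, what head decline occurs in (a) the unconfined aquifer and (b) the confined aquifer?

Δh_u ≈ 0.0173 m; Δh_c ≈ 10.2 m

A = 1180 hectares = 1.18 × 10^7 m²
ΔV = 6.8 acre-ft = 8388 m³
Unconfined: Δh_u = ΔV/(Sy·A) = 8388/(0.041 × 1.18 × 10^7) = 0.01734 m
Confined: Δh_c = ΔV/(S·A) = 8388/(7 × 10^-5 × 1.18 × 10^7) = 10.15 m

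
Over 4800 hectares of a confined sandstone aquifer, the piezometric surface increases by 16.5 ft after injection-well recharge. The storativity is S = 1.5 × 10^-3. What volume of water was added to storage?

A = 4800 hectares = 4.8 × 10^7 m²
Δh = 16.5 ft = 5.029 m
ΔV = S × A × Δh = 0.0015 × 4.8 × 10^7 m² × 5.029 m = 3.621 × 10^5 m³

ΔV ≈ 3.62 × 10^5 m³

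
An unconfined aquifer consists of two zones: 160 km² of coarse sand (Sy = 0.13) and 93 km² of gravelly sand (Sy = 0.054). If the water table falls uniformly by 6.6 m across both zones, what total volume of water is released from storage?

ΔV ≈ 1.7 × 10^8 m³

A₁ = 160 km² = 1.6 × 10^8 m²; A₂ = 93 km² = 9.3 × 10^7 m²
ΔV₁ = 0.13 × 1.6 × 10^8 × 6.6 = 1.373 × 10^8 m³
ΔV₂ = 0.054 × 9.3 × 10^7 × 6.6 = 3.315 × 10^7 m³
ΔV = ΔV₁ + ΔV₂ = 1.704 × 10^8 m³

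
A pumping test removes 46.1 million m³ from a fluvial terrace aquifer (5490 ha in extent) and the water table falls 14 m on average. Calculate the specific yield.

A = 5490 ha = 5.49 × 10^7 m²
ΔV = 46.1 million m³ = 4.61 × 10^7 m³
Sy = ΔV / (A × Δh) = 4.61 × 10^7 m³ / (5.49 × 10^7 m² × 14 m) = 0.05998

Sy ≈ 0.06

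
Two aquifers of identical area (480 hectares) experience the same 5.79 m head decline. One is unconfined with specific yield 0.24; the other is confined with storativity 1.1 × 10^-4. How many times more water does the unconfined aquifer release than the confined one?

ΔV_u / ΔV_c ≈ 2180

A = 480 hectares = 4.8 × 10^6 m²
Unconfined: ΔV_u = Sy × A × Δh = 0.24 × 4.8 × 10^6 × 5.79 = 6.67 × 10^6 m³
Confined: ΔV_c = S × A × Δh = 1.1 × 10^-4 × 4.8 × 10^6 × 5.79 = 3057 m³
Ratio = ΔV_u / ΔV_c = Sy / S = 0.24 / 1.1 × 10^-4 = 2182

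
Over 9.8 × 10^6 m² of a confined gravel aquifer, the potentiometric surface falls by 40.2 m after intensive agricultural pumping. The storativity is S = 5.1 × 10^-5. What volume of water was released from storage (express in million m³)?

ΔV = S × A × Δh = 5.1 × 10^-5 × 9.8 × 10^6 m² × 40.2 m = 20090 m³
ΔV = 20090 m³ = 0.02009 million m³

ΔV ≈ 0.0201 million m³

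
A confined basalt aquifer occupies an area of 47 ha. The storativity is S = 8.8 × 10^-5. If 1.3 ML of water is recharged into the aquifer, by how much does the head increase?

A = 47 ha = 4.7 × 10^5 m²
ΔV = 1.3 ML = 1300 m³
Δh = ΔV / (S × A) = 1300 m³ / (8.8 × 10^-5 × 4.7 × 10^5 m²) = 31.43 m

Δh ≈ 31.4 m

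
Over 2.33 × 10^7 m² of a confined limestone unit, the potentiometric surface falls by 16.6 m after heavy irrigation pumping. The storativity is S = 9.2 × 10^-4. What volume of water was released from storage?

ΔV = S × A × Δh = 9.2 × 10^-4 × 2.33 × 10^7 m² × 16.6 m = 3.558 × 10^5 m³

ΔV ≈ 3.56 × 10^5 m³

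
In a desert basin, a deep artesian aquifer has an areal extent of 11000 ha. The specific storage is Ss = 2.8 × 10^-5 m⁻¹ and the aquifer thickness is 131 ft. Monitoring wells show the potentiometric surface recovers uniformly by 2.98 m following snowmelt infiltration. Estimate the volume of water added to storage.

ΔV ≈ 3.66 × 10^5 m³

b = 131 ft = 39.93 m
S = Ss × b = 2.8 × 10^-5 m⁻¹ × 39.93 m = 1.118 × 10^-3
A = 11000 ha = 1.1 × 10^8 m²
ΔV = S × A × Δh = 0.001118 × 1.1 × 10^8 m² × 2.98 m = 3.665 × 10^5 m³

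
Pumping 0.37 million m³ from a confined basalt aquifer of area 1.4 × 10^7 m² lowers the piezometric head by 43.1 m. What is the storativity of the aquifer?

ΔV = 0.37 million m³ = 3.7 × 10^5 m³
S = ΔV / (A × Δh) = 3.7 × 10^5 m³ / (1.4 × 10^7 m² × 43.1 m) = 6.132 × 10^-4

S ≈ 6.1 × 10^-4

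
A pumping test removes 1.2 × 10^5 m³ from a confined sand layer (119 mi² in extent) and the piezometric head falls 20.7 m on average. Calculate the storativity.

A = 119 mi² = 3.082 × 10^8 m²
S = ΔV / (A × Δh) = 1.2 × 10^5 m³ / (3.082 × 10^8 m² × 20.7 m) = 1.881 × 10^-5

S ≈ 1.9 × 10^-5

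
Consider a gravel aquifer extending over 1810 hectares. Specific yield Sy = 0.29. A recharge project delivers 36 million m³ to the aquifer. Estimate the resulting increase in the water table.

A = 1810 hectares = 1.81 × 10^7 m²
ΔV = 36 million m³ = 3.6 × 10^7 m³
Δh = ΔV / (Sy × A) = 3.6 × 10^7 m³ / (0.29 × 1.81 × 10^7 m²) = 6.858 m

Δh ≈ 6.86 m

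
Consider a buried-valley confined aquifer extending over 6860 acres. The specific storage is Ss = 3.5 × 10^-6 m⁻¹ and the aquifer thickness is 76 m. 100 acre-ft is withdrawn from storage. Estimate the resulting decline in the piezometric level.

S = Ss × b = 3.5 × 10^-6 m⁻¹ × 76 m = 2.66 × 10^-4
A = 6860 acres = 2.776 × 10^7 m²
ΔV = 100 acre-ft = 1.233 × 10^5 m³
Δh = ΔV / (S × A) = 1.233 × 10^5 m³ / (2.66 × 10^-4 × 2.776 × 10^7 m²) = 16.7 m

Δh ≈ 16.7 m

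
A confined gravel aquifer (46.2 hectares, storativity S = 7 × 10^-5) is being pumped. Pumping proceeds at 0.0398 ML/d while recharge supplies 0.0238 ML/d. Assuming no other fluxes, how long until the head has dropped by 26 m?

A = 46.2 hectares = 4.62 × 10^5 m²
ΔV = S × A × Δh = 7 × 10^-5 × 4.62 × 10^5 × 26 = 840.8 m³
Net withdrawal = 0.0398 − 0.0238 = 0.016 ML/d = 16 m³/d
t = ΔV / Q = 840.8 m³ / 16 m³/d = 52.55 d

t ≈ 52.6 days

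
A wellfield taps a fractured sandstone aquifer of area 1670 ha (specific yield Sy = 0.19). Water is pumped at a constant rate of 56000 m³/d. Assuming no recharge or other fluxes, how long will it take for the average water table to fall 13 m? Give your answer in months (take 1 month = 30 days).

t ≈ 24.6 months

A = 1670 ha = 1.67 × 10^7 m²
ΔV = Sy × A × Δh = 0.19 × 1.67 × 10^7 × 13 = 4.125 × 10^7 m³
t = ΔV / Q = 4.125 × 10^7 m³ / 56000 m³/d = 736.6 d
t = 736.6 d ≈ 24.55 months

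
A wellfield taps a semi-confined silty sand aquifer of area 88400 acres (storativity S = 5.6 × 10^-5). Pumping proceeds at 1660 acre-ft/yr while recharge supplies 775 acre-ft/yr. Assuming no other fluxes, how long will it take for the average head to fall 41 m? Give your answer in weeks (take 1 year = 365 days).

t ≈ 39.2 weeks

A = 88400 acres = 3.577 × 10^8 m²
ΔV = S × A × Δh = 5.6 × 10^-5 × 3.577 × 10^8 × 41 = 8.214 × 10^5 m³
Net withdrawal = 1660 − 775 = 885 acre-ft/yr = 2991 m³/d
t = ΔV / Q = 8.214 × 10^5 m³ / 2991 m³/d = 274.6 d
t = 274.6 d ≈ 39.23 weeks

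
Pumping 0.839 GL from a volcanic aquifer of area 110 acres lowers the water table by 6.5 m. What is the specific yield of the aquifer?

Sy ≈ 0.29

A = 110 acres = 4.452 × 10^5 m²
ΔV = 0.839 GL = 8.39 × 10^5 m³
Sy = ΔV / (A × Δh) = 8.39 × 10^5 m³ / (4.452 × 10^5 m² × 6.5 m) = 0.29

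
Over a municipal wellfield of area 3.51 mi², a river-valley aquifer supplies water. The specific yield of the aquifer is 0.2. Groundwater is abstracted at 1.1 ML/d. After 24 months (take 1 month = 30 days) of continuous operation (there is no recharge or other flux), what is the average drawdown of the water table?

Δh ≈ 0.436 m

A = 3.51 mi² = 9.091 × 10^6 m²
Q = 1.1 ML/d = 1100 m³/d
t = 24 months = 720 d
ΔV = Q × t = 1100 m³/d × 720 d = 7.92 × 10^5 m³
Δh = ΔV / (Sy × A) = 7.92 × 10^5 / (0.2 × 9.091 × 10^6) = 0.4356 m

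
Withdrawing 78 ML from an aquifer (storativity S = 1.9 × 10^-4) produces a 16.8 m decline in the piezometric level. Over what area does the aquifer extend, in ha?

ΔV = 78 ML = 78000 m³
A = ΔV / (S × Δh) = 78000 / (1.9 × 10^-4 × 16.8) = 2.444 × 10^7 m²
A = 2.444 × 10^7 m² = 2444 ha

A ≈ 2440 ha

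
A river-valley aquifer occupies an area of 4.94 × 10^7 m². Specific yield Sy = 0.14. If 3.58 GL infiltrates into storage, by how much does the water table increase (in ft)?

Δh ≈ 1.7 ft

ΔV = 3.58 GL = 3.58 × 10^6 m³
Δh = ΔV / (Sy × A) = 3.58 × 10^6 m³ / (0.14 × 4.94 × 10^7 m²) = 0.5176 m
Δh = 0.5176 m = 1.698 ft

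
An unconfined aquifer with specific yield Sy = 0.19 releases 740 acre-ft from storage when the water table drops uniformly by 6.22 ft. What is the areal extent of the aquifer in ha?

Δh = 6.22 ft = 1.896 m
ΔV = 740 acre-ft = 9.128 × 10^5 m³
A = ΔV / (Sy × Δh) = 9.128 × 10^5 / (0.19 × 1.896) = 2.534 × 10^6 m²
A = 2.534 × 10^6 m² = 253.4 ha

A ≈ 253 ha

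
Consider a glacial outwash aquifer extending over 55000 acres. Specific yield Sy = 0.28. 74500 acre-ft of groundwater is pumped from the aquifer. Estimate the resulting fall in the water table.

A = 55000 acres = 2.226 × 10^8 m²
ΔV = 74500 acre-ft = 9.189 × 10^7 m³
Δh = ΔV / (Sy × A) = 9.189 × 10^7 m³ / (0.28 × 2.226 × 10^8 m²) = 1.475 m

Δh ≈ 1.47 m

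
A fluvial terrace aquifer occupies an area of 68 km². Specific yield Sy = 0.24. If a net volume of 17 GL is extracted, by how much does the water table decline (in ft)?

Δh ≈ 3.42 ft

A = 68 km² = 6.8 × 10^7 m²
ΔV = 17 GL = 1.7 × 10^7 m³
Δh = ΔV / (Sy × A) = 1.7 × 10^7 m³ / (0.24 × 6.8 × 10^7 m²) = 1.042 m
Δh = 1.042 m = 3.418 ft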